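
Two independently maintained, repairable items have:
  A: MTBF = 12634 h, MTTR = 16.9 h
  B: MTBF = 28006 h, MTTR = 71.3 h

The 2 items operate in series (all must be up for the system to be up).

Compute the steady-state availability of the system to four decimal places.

A(A) = MTBF/(MTBF+MTTR) = 12634/(12634+16.9) = 0.998664
A(B) = MTBF/(MTBF+MTTR) = 28006/(28006+71.3) = 0.997461
Series availability: 0.998664 × 0.997461 = 0.9961

0.9961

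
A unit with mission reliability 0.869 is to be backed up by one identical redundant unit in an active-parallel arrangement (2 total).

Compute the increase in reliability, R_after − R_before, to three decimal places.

R_before = 0.869
R_after = 1 − (1 − 0.869)^2 = 0.983
ΔR = 0.983 − 0.869 = 0.114

0.114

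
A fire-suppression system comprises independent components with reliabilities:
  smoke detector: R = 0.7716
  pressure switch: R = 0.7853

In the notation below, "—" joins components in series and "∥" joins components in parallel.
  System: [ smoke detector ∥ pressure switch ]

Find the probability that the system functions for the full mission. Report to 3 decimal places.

Parallel (smoke detector and pressure switch): 1 − (1 − 0.77160)(1 − 0.78530) = 0.951

0.951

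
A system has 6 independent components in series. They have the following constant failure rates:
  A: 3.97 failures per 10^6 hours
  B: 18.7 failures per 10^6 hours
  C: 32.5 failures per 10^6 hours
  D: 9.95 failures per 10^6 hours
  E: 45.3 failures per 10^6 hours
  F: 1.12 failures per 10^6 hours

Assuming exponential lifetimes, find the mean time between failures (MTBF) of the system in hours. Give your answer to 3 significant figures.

Series of exponential components: λ_sys = Σ λ_i
λ_sys = 0.00000397 + 0.0000187 + 0.0000325 + 0.00000995 + 0.0000453 + 0.00000112 = 1.1154e-04 /h
MTBF = 1 / λ_sys = 8970 h

8970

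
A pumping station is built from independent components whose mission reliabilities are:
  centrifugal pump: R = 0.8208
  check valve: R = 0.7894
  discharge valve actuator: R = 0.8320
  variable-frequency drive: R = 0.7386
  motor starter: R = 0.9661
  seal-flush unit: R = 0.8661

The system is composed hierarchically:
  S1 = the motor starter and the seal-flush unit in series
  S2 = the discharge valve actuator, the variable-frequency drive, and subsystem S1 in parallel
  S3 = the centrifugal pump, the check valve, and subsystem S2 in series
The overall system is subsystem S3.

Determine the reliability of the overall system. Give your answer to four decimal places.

Series (motor starter and seal-flush unit): 0.966100 × 0.866100 = 0.836739
Parallel (discharge valve actuator, variable-frequency drive, and [0.836739]): 1 − (1 − 0.832000)(1 − 0.738600)(1 − 0.836739) = 0.992830
Series (centrifugal pump, check valve, and [0.992830]): 0.820800 × 0.789400 × 0.992830 = 0.6433

0.6433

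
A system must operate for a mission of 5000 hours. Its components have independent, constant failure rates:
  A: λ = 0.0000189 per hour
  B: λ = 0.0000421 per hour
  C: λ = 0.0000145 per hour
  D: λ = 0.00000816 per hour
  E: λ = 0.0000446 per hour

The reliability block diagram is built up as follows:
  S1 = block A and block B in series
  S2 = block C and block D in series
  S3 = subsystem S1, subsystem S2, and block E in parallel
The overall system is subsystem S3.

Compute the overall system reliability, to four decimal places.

0.9944

R(A) = exp(−0.0000189 × 5000) = 0.909828
R(B) = exp(−0.0000421 × 5000) = 0.810179
R(C) = exp(−0.0000145 × 5000) = 0.930066
R(D) = exp(−0.00000816 × 5000) = 0.960021
R(E) = exp(−0.0000446 × 5000) = 0.800115
Series (A and B): 0.909828 × 0.810179 = 0.737124
Series (C and D): 0.930066 × 0.960021 = 0.892883
Parallel ([0.737124], [0.892883], and E): 1 − (1 − 0.737124)(1 − 0.892883)(1 − 0.800115) = 0.9944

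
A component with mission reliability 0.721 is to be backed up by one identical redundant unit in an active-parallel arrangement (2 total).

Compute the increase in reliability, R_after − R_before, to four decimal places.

R_before = 0.721
R_after = 1 − (1 − 0.721)^2 = 0.9222
ΔR = 0.9222 − 0.721 = 0.2012

0.2012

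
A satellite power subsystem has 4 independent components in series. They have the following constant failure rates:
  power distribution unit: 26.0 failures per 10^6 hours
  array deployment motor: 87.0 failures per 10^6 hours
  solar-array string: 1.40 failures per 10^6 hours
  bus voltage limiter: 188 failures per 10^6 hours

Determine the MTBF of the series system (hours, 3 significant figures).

Series of exponential components: λ_sys = Σ λ_i
λ_sys = 0.0000260 + 0.0000870 + 0.00000140 + 0.000188 = 3.0240e-04 /h
MTBF = 1 / λ_sys = 3310 h

3310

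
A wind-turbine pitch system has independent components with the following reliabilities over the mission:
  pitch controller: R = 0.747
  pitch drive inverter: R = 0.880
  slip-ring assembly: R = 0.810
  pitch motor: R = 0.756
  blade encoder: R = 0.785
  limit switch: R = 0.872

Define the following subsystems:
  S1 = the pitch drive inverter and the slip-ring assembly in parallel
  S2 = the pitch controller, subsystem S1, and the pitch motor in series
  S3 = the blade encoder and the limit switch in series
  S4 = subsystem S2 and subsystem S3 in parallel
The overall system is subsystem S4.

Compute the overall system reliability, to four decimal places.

Parallel (pitch drive inverter and slip-ring assembly): 1 − (1 − 0.880000)(1 − 0.810000) = 0.977200
Series (pitch controller, [0.977200], and pitch motor): 0.747000 × 0.977200 × 0.756000 = 0.551856
Series (blade encoder and limit switch): 0.785000 × 0.872000 = 0.684520
Parallel ([0.551856] and [0.684520]): 1 − (1 − 0.551856)(1 − 0.684520) = 0.8586

0.8586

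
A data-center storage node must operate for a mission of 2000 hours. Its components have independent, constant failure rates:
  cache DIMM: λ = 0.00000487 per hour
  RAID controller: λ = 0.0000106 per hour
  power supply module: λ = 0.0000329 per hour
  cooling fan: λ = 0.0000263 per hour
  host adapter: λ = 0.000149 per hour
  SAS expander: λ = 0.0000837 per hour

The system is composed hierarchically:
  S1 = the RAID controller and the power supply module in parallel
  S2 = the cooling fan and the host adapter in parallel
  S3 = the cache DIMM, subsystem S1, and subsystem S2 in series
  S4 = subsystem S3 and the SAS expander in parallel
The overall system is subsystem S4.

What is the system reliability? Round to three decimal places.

0.996

R(cache DIMM) = exp(−0.00000487 × 2000) = 0.99031
R(RAID controller) = exp(−0.0000106 × 2000) = 0.97902
R(power supply module) = exp(−0.0000329 × 2000) = 0.93632
R(cooling fan) = exp(−0.0000263 × 2000) = 0.94876
R(host adapter) = exp(−0.000149 × 2000) = 0.74230
R(SAS expander) = exp(−0.0000837 × 2000) = 0.84586
Parallel (RAID controller and power supply module): 1 − (1 − 0.97902)(1 − 0.93632) = 0.99866
Parallel (cooling fan and host adapter): 1 − (1 − 0.94876)(1 − 0.74230) = 0.98680
Series (cache DIMM, [0.99866], and [0.98680]): 0.99031 × 0.99866 × 0.98680 = 0.97593
Parallel ([0.97593] and SAS expander): 1 − (1 − 0.97593)(1 − 0.84586) = 0.996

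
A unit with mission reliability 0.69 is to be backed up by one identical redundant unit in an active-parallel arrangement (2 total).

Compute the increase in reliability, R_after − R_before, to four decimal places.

R_before = 0.69
R_after = 1 − (1 − 0.69)^2 = 0.9039
ΔR = 0.9039 − 0.69 = 0.2139

0.2139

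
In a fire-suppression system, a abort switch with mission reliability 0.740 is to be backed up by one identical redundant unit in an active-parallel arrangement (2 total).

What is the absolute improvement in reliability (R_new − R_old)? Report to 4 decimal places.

0.1924

R_before = 0.740
R_after = 1 − (1 − 0.740)^2 = 0.9324
ΔR = 0.9324 − 0.740 = 0.1924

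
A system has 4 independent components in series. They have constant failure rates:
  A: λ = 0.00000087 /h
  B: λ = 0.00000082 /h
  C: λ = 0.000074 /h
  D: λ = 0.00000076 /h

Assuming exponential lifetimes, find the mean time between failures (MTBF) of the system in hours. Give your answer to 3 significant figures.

Series of exponential components: λ_sys = Σ λ_i
λ_sys = 0.00000087 + 0.00000082 + 0.000074 + 0.00000076 = 7.6450e-05 /h
MTBF = 1 / λ_sys = 13100 h

13100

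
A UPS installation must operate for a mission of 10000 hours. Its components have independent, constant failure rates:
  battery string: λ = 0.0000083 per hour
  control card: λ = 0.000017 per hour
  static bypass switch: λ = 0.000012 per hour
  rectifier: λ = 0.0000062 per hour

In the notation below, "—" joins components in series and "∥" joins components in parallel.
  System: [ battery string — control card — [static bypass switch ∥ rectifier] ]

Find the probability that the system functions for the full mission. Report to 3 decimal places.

0.771

R(battery string) = exp(−0.0000083 × 10000) = 0.92035
R(control card) = exp(−0.000017 × 10000) = 0.84366
R(static bypass switch) = exp(−0.000012 × 10000) = 0.88692
R(rectifier) = exp(−0.0000062 × 10000) = 0.93988
Parallel (static bypass switch and rectifier): 1 − (1 − 0.88692)(1 − 0.93988) = 0.99320
Series (battery string, control card, and [0.99320]): 0.92035 × 0.84366 × 0.99320 = 0.771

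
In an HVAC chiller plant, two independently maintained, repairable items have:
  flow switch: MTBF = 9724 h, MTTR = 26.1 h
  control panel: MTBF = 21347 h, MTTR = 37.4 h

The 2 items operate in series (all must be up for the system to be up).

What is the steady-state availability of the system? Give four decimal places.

0.9956

A(flow switch) = MTBF/(MTBF+MTTR) = 9724/(9724+26.1) = 0.997323
A(control panel) = MTBF/(MTBF+MTTR) = 21347/(21347+37.4) = 0.998251
Series availability: 0.997323 × 0.998251 = 0.9956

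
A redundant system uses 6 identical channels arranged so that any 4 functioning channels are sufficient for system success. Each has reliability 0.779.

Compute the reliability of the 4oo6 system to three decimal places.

0.874

R = Σ_{i=4}^{6} C(6,i) p^i (1−p)^{6−i} with p = 0.779
C(6,4)·0.779^4·0.221^2 = 0.26979
C(6,5)·0.779^5·0.221^1 = 0.38039
C(6,6)·0.779^6·0.221^0 = 0.22347
Sum = 0.874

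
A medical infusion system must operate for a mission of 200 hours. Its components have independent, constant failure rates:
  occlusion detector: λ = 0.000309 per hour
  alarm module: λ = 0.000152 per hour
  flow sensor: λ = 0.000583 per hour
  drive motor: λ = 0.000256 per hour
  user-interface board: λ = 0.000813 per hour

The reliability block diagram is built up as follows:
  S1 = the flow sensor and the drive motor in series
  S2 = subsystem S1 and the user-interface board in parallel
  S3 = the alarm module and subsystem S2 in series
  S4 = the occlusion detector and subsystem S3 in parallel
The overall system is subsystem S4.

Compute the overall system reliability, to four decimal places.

0.9969

R(occlusion detector) = exp(−0.000309 × 200) = 0.940071
R(alarm module) = exp(−0.000152 × 200) = 0.970057
R(flow sensor) = exp(−0.000583 × 200) = 0.889941
R(drive motor) = exp(−0.000256 × 200) = 0.950089
R(user-interface board) = exp(−0.000813 × 200) = 0.849931
Series (flow sensor and drive motor): 0.889941 × 0.950089 = 0.845523
Parallel ([0.845523] and user-interface board): 1 − (1 − 0.845523)(1 − 0.849931) = 0.976818
Series (alarm module and [0.976818]): 0.970057 × 0.976818 = 0.947569
Parallel (occlusion detector and [0.947569]): 1 − (1 − 0.940071)(1 − 0.947569) = 0.9969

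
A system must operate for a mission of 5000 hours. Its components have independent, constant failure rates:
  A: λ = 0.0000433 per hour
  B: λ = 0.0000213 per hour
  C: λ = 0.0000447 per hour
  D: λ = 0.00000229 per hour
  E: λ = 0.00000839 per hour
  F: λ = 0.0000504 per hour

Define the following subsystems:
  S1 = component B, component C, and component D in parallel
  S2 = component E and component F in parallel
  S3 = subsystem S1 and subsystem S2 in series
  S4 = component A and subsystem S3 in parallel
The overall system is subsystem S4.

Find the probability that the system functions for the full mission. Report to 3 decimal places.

R(A) = exp(−0.0000433 × 5000) = 0.80533
R(B) = exp(−0.0000213 × 5000) = 0.89898
R(C) = exp(−0.0000447 × 5000) = 0.79971
R(D) = exp(−0.00000229 × 5000) = 0.98862
R(E) = exp(−0.00000839 × 5000) = 0.95892
R(F) = exp(−0.0000504 × 5000) = 0.77724
Parallel (B, C, and D): 1 − (1 − 0.89898)(1 − 0.79971)(1 − 0.98862) = 0.99977
Parallel (E and F): 1 − (1 − 0.95892)(1 − 0.77724) = 0.99085
Series ([0.99977] and [0.99085]): 0.99977 × 0.99085 = 0.99062
Parallel (A and [0.99062]): 1 − (1 − 0.80533)(1 − 0.99062) = 0.998

0.998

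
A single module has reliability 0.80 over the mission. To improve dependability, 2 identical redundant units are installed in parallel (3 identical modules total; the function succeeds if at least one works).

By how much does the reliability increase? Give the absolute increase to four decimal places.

R_before = 0.80
R_after = 1 − (1 − 0.80)^3 = 0.9920
ΔR = 0.9920 − 0.80 = 0.1920

0.1920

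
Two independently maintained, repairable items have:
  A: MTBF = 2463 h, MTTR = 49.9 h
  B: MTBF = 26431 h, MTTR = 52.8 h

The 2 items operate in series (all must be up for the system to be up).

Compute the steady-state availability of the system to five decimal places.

A(A) = MTBF/(MTBF+MTTR) = 2463/(2463+49.9) = 0.980142
A(B) = MTBF/(MTBF+MTTR) = 26431/(26431+52.8) = 0.998006
Series availability: 0.980142 × 0.998006 = 0.97819

0.97819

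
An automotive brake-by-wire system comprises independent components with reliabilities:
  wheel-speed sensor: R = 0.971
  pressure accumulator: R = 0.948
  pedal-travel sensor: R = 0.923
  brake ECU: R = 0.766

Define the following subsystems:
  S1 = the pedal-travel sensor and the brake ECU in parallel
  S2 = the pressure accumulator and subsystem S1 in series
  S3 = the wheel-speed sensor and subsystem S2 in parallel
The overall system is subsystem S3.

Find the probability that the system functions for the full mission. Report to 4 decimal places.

0.9980

Parallel (pedal-travel sensor and brake ECU): 1 − (1 − 0.923000)(1 − 0.766000) = 0.981982
Series (pressure accumulator and [0.981982]): 0.948000 × 0.981982 = 0.930919
Parallel (wheel-speed sensor and [0.930919]): 1 − (1 − 0.971000)(1 − 0.930919) = 0.9980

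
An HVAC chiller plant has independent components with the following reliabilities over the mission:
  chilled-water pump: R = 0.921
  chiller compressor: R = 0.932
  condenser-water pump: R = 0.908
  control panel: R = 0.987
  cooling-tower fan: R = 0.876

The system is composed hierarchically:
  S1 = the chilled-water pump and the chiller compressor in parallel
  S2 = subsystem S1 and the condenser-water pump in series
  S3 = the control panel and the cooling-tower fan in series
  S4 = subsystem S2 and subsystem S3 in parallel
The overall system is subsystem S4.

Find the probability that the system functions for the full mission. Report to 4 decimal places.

Parallel (chilled-water pump and chiller compressor): 1 − (1 − 0.921000)(1 − 0.932000) = 0.994628
Series ([0.994628] and condenser-water pump): 0.994628 × 0.908000 = 0.903122
Series (control panel and cooling-tower fan): 0.987000 × 0.876000 = 0.864612
Parallel ([0.903122] and [0.864612]): 1 − (1 − 0.903122)(1 − 0.864612) = 0.9869

0.9869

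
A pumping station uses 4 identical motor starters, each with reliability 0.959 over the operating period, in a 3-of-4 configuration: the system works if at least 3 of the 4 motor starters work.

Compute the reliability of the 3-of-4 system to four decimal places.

0.9905

R = Σ_{i=3}^{4} C(4,i) p^i (1−p)^{4−i} with p = 0.959
C(4,3)·0.959^3·0.041^1 = 0.144644
C(4,4)·0.959^4·0.041^0 = 0.845813
Sum = 0.9905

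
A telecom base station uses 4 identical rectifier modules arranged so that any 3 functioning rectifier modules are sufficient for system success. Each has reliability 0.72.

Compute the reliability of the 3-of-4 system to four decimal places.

R = Σ_{i=3}^{4} C(4,i) p^i (1−p)^{4−i} with p = 0.72
C(4,3)·0.72^3·0.28^1 = 0.418038
C(4,4)·0.72^4·0.28^0 = 0.268739
Sum = 0.6868

0.6868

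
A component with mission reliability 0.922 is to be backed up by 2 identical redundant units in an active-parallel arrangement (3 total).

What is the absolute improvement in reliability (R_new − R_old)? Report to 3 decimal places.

R_before = 0.922
R_after = 1 − (1 − 0.922)^3 = 1.000
ΔR = 1.000 − 0.922 = 0.078

0.078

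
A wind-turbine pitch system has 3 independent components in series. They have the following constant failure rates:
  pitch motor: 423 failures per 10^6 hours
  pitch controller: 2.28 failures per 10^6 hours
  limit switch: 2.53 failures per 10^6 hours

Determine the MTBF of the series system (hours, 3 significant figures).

2340

Series of exponential components: λ_sys = Σ λ_i
λ_sys = 0.000423 + 0.00000228 + 0.00000253 = 4.2781e-04 /h
MTBF = 1 / λ_sys = 2340 h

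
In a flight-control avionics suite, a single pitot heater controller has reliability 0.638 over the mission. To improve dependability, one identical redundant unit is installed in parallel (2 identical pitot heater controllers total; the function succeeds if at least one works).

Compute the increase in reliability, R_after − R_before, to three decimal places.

R_before = 0.638
R_after = 1 − (1 − 0.638)^2 = 0.869
ΔR = 0.869 − 0.638 = 0.231

0.231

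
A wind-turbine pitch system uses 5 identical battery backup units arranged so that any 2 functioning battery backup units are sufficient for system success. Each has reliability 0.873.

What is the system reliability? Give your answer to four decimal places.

0.9988

R = Σ_{i=2}^{5} C(5,i) p^i (1−p)^{5−i} with p = 0.873
C(5,2)·0.873^2·0.127^3 = 0.015611
C(5,3)·0.873^3·0.127^2 = 0.107312
C(5,4)·0.873^4·0.127^1 = 0.368834
C(5,5)·0.873^5·0.127^0 = 0.507074
Sum = 0.9988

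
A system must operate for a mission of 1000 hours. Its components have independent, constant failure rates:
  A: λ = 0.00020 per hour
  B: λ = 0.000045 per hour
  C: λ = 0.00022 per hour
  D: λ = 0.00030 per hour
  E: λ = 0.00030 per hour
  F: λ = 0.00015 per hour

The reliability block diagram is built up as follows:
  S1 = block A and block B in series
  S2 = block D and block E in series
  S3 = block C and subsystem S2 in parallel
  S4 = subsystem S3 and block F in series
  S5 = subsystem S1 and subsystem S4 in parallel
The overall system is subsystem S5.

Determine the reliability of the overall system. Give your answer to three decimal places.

R(A) = exp(−0.00020 × 1000) = 0.81873
R(B) = exp(−0.000045 × 1000) = 0.95600
R(C) = exp(−0.00022 × 1000) = 0.80252
R(D) = exp(−0.00030 × 1000) = 0.74082
R(E) = exp(−0.00030 × 1000) = 0.74082
R(F) = exp(−0.00015 × 1000) = 0.86071
Series (A and B): 0.81873 × 0.95600 = 0.78271
Series (D and E): 0.74082 × 0.74082 = 0.54881
Parallel (C and [0.54881]): 1 − (1 − 0.80252)(1 − 0.54881) = 0.91090
Series ([0.91090] and F): 0.91090 × 0.86071 = 0.78402
Parallel ([0.78271] and [0.78402]): 1 − (1 − 0.78271)(1 − 0.78402) = 0.953

0.953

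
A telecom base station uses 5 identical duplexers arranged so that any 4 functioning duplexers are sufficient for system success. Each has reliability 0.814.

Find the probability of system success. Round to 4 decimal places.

0.7657

R = Σ_{i=4}^{5} C(5,i) p^i (1−p)^{5−i} with p = 0.814
C(5,4)·0.814^4·0.186^1 = 0.408301
C(5,5)·0.814^5·0.186^0 = 0.357373
Sum = 0.7657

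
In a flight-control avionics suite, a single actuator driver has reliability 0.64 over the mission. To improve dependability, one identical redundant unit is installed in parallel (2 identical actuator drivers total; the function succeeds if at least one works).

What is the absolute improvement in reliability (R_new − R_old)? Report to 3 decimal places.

R_before = 0.64
R_after = 1 − (1 − 0.64)^2 = 0.870
ΔR = 0.870 − 0.64 = 0.230

0.230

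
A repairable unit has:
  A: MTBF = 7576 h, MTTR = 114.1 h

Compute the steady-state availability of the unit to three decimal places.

A(A) = MTBF/(MTBF+MTTR) = 7576/(7576+114.1) = 0.985

0.985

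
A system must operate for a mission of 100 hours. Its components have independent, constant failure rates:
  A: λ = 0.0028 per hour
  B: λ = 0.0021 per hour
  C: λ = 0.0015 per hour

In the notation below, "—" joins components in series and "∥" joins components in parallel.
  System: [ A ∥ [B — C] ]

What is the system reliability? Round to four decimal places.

R(A) = exp(−0.0028 × 100) = 0.755784
R(B) = exp(−0.0021 × 100) = 0.810584
R(C) = exp(−0.0015 × 100) = 0.860708
Series (B and C): 0.810584 × 0.860708 = 0.697676
Parallel (A and [0.697676]): 1 − (1 − 0.755784)(1 − 0.697676) = 0.9262

0.9262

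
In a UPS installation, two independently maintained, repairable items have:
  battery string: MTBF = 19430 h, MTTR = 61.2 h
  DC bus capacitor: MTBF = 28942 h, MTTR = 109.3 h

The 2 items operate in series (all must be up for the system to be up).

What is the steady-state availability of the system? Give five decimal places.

0.99311

A(battery string) = MTBF/(MTBF+MTTR) = 19430/(19430+61.2) = 0.996860
A(DC bus capacitor) = MTBF/(MTBF+MTTR) = 28942/(28942+109.3) = 0.996238
Series availability: 0.996860 × 0.996238 = 0.99311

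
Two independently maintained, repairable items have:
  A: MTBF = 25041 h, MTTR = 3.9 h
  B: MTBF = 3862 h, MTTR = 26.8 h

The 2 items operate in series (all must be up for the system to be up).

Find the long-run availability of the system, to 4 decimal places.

0.9930

A(A) = MTBF/(MTBF+MTTR) = 25041/(25041+3.9) = 0.999844
A(B) = MTBF/(MTBF+MTTR) = 3862/(3862+26.8) = 0.993108
Series availability: 0.999844 × 0.993108 = 0.9930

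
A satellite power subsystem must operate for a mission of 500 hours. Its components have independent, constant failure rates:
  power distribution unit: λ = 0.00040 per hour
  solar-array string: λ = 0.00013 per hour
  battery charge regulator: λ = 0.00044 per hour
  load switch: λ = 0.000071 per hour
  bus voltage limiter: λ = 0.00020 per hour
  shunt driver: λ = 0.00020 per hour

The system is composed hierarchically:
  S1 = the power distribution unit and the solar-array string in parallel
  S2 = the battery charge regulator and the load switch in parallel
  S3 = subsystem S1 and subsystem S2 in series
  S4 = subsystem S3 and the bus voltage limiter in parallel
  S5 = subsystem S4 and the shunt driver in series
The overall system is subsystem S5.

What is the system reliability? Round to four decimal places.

R(power distribution unit) = exp(−0.00040 × 500) = 0.818731
R(solar-array string) = exp(−0.00013 × 500) = 0.937067
R(battery charge regulator) = exp(−0.00044 × 500) = 0.802519
R(load switch) = exp(−0.000071 × 500) = 0.965123
R(bus voltage limiter) = exp(−0.00020 × 500) = 0.904837
R(shunt driver) = exp(−0.00020 × 500) = 0.904837
Parallel (power distribution unit and solar-array string): 1 − (1 − 0.818731)(1 − 0.937067) = 0.988592
Parallel (battery charge regulator and load switch): 1 − (1 − 0.802519)(1 − 0.965123) = 0.993112
Series ([0.988592] and [0.993112]): 0.988592 × 0.993112 = 0.981783
Parallel ([0.981783] and bus voltage limiter): 1 − (1 − 0.981783)(1 − 0.904837) = 0.998266
Series ([0.998266] and shunt driver): 0.998266 × 0.904837 = 0.9033

0.9033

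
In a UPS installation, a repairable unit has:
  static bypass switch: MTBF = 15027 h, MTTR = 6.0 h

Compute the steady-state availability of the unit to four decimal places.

0.9996

A(static bypass switch) = MTBF/(MTBF+MTTR) = 15027/(15027+6.0) = 0.9996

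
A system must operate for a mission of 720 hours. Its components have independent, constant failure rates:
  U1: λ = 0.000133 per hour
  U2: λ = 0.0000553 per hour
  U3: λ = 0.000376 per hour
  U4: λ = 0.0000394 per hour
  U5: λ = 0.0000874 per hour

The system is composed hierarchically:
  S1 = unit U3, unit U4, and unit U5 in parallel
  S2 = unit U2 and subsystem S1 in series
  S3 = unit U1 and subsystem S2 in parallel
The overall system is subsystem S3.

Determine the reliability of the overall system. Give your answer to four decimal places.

0.9964

R(U1) = exp(−0.000133 × 720) = 0.908682
R(U2) = exp(−0.0000553 × 720) = 0.960966
R(U3) = exp(−0.000376 × 720) = 0.762830
R(U4) = exp(−0.0000394 × 720) = 0.972031
R(U5) = exp(−0.0000874 × 720) = 0.939011
Parallel (U3, U4, and U5): 1 − (1 − 0.762830)(1 − 0.972031)(1 − 0.939011) = 0.999595
Series (U2 and [0.999595]): 0.960966 × 0.999595 = 0.960577
Parallel (U1 and [0.960577]): 1 − (1 − 0.908682)(1 − 0.960577) = 0.9964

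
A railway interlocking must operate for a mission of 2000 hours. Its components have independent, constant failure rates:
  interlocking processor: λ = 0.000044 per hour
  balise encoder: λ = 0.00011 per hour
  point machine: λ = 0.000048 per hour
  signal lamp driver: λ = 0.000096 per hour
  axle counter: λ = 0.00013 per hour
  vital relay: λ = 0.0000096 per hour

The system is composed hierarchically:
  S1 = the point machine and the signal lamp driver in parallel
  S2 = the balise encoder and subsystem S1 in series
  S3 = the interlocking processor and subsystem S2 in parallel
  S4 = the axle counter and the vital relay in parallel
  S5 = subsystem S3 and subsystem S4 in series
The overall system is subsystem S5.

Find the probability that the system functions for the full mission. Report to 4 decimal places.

0.9780

R(interlocking processor) = exp(−0.000044 × 2000) = 0.915761
R(balise encoder) = exp(−0.00011 × 2000) = 0.802519
R(point machine) = exp(−0.000048 × 2000) = 0.908464
R(signal lamp driver) = exp(−0.000096 × 2000) = 0.825307
R(axle counter) = exp(−0.00013 × 2000) = 0.771052
R(vital relay) = exp(−0.0000096 × 2000) = 0.980983
Parallel (point machine and signal lamp driver): 1 − (1 − 0.908464)(1 − 0.825307) = 0.984009
Series (balise encoder and [0.984009]): 0.802519 × 0.984009 = 0.789686
Parallel (interlocking processor and [0.789686]): 1 − (1 − 0.915761)(1 − 0.789686) = 0.982283
Parallel (axle counter and vital relay): 1 − (1 − 0.771052)(1 − 0.980983) = 0.995646
Series ([0.982283] and [0.995646]): 0.982283 × 0.995646 = 0.9780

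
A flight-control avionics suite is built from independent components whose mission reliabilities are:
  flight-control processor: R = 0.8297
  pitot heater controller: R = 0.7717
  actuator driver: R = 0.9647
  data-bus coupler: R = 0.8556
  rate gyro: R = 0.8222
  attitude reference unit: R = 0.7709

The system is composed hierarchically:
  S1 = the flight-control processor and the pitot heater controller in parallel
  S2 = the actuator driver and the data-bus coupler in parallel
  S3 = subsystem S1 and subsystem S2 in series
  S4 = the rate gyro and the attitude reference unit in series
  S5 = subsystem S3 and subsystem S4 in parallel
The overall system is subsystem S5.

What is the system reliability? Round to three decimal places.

0.984

Parallel (flight-control processor and pitot heater controller): 1 − (1 − 0.82970)(1 − 0.77170) = 0.96112
Parallel (actuator driver and data-bus coupler): 1 − (1 − 0.96470)(1 − 0.85560) = 0.99490
Series ([0.96112] and [0.99490]): 0.96112 × 0.99490 = 0.95622
Series (rate gyro and attitude reference unit): 0.82220 × 0.77090 = 0.63383
Parallel ([0.95622] and [0.63383]): 1 − (1 − 0.95622)(1 − 0.63383) = 0.984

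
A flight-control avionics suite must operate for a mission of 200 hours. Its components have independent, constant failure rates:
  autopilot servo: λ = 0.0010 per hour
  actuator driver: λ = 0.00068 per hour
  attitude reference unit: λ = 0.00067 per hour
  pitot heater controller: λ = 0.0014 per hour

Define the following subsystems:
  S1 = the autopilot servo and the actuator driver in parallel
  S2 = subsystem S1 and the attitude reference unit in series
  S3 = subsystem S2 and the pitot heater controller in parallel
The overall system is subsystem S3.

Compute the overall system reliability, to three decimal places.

R(autopilot servo) = exp(−0.0010 × 200) = 0.81873
R(actuator driver) = exp(−0.00068 × 200) = 0.87284
R(attitude reference unit) = exp(−0.00067 × 200) = 0.87459
R(pitot heater controller) = exp(−0.0014 × 200) = 0.75578
Parallel (autopilot servo and actuator driver): 1 − (1 − 0.81873)(1 − 0.87284) = 0.97695
Series ([0.97695] and attitude reference unit): 0.97695 × 0.87459 = 0.85443
Parallel ([0.85443] and pitot heater controller): 1 − (1 − 0.85443)(1 − 0.75578) = 0.964

0.964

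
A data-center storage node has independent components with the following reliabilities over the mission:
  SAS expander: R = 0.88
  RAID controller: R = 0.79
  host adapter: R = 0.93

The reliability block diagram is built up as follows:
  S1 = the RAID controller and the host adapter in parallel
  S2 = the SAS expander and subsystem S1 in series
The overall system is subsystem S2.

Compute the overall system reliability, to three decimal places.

Parallel (RAID controller and host adapter): 1 − (1 − 0.79000)(1 − 0.93000) = 0.98530
Series (SAS expander and [0.98530]): 0.88000 × 0.98530 = 0.867

0.867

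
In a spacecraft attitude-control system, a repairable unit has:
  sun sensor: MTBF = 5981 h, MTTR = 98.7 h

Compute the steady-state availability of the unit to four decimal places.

A(sun sensor) = MTBF/(MTBF+MTTR) = 5981/(5981+98.7) = 0.9838

0.9838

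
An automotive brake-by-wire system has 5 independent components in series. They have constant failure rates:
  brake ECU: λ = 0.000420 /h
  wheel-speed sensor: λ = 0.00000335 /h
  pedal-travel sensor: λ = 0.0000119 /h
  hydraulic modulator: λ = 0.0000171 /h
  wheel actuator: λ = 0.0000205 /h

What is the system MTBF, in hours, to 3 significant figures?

2110

Series of exponential components: λ_sys = Σ λ_i
λ_sys = 0.000420 + 0.00000335 + 0.0000119 + 0.0000171 + 0.0000205 = 4.7285e-04 /h
MTBF = 1 / λ_sys = 2110 h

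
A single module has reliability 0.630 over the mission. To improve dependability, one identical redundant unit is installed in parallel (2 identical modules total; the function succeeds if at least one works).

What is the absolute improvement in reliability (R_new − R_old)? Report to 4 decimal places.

0.2331

R_before = 0.630
R_after = 1 − (1 − 0.630)^2 = 0.8631
ΔR = 0.8631 − 0.630 = 0.2331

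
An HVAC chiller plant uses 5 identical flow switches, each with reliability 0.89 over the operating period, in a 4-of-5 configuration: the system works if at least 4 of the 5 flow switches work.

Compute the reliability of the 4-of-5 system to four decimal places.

R = Σ_{i=4}^{5} C(5,i) p^i (1−p)^{5−i} with p = 0.89
C(5,4)·0.89^4·0.11^1 = 0.345082
C(5,5)·0.89^5·0.11^0 = 0.558406
Sum = 0.9035

0.9035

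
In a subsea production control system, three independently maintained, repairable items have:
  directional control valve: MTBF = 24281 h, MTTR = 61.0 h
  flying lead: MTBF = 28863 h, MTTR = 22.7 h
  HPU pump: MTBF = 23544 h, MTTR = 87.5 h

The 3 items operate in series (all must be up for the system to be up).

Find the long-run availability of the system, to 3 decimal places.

0.993

A(directional control valve) = MTBF/(MTBF+MTTR) = 24281/(24281+61.0) = 0.997494
A(flying lead) = MTBF/(MTBF+MTTR) = 28863/(28863+22.7) = 0.999214
A(HPU pump) = MTBF/(MTBF+MTTR) = 23544/(23544+87.5) = 0.996297
Series availability: 0.997494 × 0.999214 × 0.996297 = 0.993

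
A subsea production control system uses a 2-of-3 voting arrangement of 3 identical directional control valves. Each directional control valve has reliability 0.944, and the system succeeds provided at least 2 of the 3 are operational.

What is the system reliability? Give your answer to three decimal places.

0.991

R = Σ_{i=2}^{3} C(3,i) p^i (1−p)^{3−i} with p = 0.944
C(3,2)·0.944^2·0.056^1 = 0.14971
C(3,3)·0.944^3·0.056^0 = 0.84123
Sum = 0.991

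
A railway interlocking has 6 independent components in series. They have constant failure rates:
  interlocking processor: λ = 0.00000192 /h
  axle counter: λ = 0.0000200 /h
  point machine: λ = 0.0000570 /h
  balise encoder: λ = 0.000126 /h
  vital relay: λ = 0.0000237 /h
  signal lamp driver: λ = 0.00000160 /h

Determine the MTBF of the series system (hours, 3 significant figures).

4340

Series of exponential components: λ_sys = Σ λ_i
λ_sys = 0.00000192 + 0.0000200 + 0.0000570 + 0.000126 + 0.0000237 + 0.00000160 = 2.3022e-04 /h
MTBF = 1 / λ_sys = 4340 h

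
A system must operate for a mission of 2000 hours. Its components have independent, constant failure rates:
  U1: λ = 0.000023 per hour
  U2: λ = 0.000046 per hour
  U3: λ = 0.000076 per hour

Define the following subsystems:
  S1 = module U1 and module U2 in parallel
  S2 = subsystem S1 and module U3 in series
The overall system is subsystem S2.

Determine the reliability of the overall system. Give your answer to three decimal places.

0.856

R(U1) = exp(−0.000023 × 2000) = 0.95504
R(U2) = exp(−0.000046 × 2000) = 0.91211
R(U3) = exp(−0.000076 × 2000) = 0.85899
Parallel (U1 and U2): 1 − (1 − 0.95504)(1 − 0.91211) = 0.99605
Series ([0.99605] and U3): 0.99605 × 0.85899 = 0.856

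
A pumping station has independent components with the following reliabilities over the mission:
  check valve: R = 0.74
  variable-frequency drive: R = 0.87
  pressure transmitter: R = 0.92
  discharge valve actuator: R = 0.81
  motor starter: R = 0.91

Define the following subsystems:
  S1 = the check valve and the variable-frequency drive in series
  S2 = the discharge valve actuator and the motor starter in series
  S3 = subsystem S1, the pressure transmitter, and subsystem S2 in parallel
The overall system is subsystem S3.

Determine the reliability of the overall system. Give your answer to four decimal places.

0.9925

Series (check valve and variable-frequency drive): 0.740000 × 0.870000 = 0.643800
Series (discharge valve actuator and motor starter): 0.810000 × 0.910000 = 0.737100
Parallel ([0.643800], pressure transmitter, and [0.737100]): 1 − (1 − 0.643800)(1 − 0.920000)(1 − 0.737100) = 0.9925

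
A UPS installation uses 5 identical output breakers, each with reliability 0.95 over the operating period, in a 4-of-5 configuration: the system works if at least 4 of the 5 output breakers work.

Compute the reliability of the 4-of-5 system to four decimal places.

R = Σ_{i=4}^{5} C(5,i) p^i (1−p)^{5−i} with p = 0.95
C(5,4)·0.95^4·0.05^1 = 0.203627
C(5,5)·0.95^5·0.05^0 = 0.773781
Sum = 0.9774

0.9774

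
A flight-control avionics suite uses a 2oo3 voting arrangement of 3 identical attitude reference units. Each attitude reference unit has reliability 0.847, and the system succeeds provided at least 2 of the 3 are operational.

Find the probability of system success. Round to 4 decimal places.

R = Σ_{i=2}^{3} C(3,i) p^i (1−p)^{3−i} with p = 0.847
C(3,2)·0.847^2·0.153^1 = 0.329291
C(3,3)·0.847^3·0.153^0 = 0.607645
Sum = 0.9369

0.9369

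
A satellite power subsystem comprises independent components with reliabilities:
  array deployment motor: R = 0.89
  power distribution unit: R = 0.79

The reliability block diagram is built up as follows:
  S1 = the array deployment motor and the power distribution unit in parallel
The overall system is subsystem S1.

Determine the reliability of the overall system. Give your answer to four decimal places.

0.9769

Parallel (array deployment motor and power distribution unit): 1 − (1 − 0.890000)(1 − 0.790000) = 0.9769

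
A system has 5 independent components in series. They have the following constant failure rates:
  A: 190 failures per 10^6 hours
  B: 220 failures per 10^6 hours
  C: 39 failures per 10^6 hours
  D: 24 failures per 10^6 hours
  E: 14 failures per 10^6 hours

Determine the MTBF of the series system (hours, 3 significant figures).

2050

Series of exponential components: λ_sys = Σ λ_i
λ_sys = 0.00019 + 0.00022 + 0.000039 + 0.000024 + 0.000014 = 4.8700e-04 /h
MTBF = 1 / λ_sys = 2050 h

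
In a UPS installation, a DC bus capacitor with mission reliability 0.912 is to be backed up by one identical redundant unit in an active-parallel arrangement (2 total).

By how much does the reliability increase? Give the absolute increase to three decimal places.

R_before = 0.912
R_after = 1 − (1 − 0.912)^2 = 0.992
ΔR = 0.992 − 0.912 = 0.080

0.080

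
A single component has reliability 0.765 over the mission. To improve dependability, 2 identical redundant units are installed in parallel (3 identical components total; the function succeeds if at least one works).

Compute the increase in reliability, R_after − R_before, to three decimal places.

R_before = 0.765
R_after = 1 − (1 − 0.765)^3 = 0.987
ΔR = 0.987 − 0.765 = 0.222

0.222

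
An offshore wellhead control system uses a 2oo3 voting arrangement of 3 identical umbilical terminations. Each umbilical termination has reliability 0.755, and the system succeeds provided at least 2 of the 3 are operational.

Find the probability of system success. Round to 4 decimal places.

0.8493

R = Σ_{i=2}^{3} C(3,i) p^i (1−p)^{3−i} with p = 0.755
C(3,2)·0.755^2·0.245^1 = 0.418968
C(3,3)·0.755^3·0.245^0 = 0.430369
Sum = 0.8493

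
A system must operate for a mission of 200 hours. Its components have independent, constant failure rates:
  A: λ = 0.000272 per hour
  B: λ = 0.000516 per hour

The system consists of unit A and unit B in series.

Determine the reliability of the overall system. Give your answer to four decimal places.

R(A) = exp(−0.000272 × 200) = 0.947053
R(B) = exp(−0.000516 × 200) = 0.901947
Series (A and B): 0.947053 × 0.901947 = 0.8542

0.8542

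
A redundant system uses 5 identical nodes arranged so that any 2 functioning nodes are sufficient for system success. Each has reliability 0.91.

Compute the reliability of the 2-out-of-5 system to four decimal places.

R = Σ_{i=2}^{5} C(5,i) p^i (1−p)^{5−i} with p = 0.91
C(5,2)·0.91^2·0.09^3 = 0.006037
C(5,3)·0.91^3·0.09^2 = 0.061039
C(5,4)·0.91^4·0.09^1 = 0.308587
C(5,5)·0.91^5·0.09^0 = 0.624032
Sum = 0.9997

0.9997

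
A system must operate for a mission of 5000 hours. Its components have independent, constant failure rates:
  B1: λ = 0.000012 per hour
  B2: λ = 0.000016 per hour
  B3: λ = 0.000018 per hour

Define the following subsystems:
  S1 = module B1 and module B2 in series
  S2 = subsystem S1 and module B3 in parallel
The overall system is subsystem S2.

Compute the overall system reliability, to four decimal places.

R(B1) = exp(−0.000012 × 5000) = 0.941765
R(B2) = exp(−0.000016 × 5000) = 0.923116
R(B3) = exp(−0.000018 × 5000) = 0.913931
Series (B1 and B2): 0.941765 × 0.923116 = 0.869358
Parallel ([0.869358] and B3): 1 − (1 − 0.869358)(1 − 0.913931) = 0.9888

0.9888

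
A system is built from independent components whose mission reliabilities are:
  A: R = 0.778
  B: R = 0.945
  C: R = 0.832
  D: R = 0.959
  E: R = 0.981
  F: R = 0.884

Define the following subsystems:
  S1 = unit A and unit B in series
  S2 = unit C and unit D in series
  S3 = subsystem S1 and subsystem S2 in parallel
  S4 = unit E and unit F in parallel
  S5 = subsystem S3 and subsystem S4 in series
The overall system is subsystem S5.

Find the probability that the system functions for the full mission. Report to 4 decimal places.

0.9444

Series (A and B): 0.778000 × 0.945000 = 0.735210
Series (C and D): 0.832000 × 0.959000 = 0.797888
Parallel ([0.735210] and [0.797888]): 1 − (1 − 0.735210)(1 − 0.797888) = 0.946483
Parallel (E and F): 1 − (1 − 0.981000)(1 − 0.884000) = 0.997796
Series ([0.946483] and [0.997796]): 0.946483 × 0.997796 = 0.9444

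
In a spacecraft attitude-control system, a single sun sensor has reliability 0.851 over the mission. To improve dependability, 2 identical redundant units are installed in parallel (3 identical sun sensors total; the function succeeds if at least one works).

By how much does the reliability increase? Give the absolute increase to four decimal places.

R_before = 0.851
R_after = 1 − (1 − 0.851)^3 = 0.9967
ΔR = 0.9967 − 0.851 = 0.1457

0.1457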